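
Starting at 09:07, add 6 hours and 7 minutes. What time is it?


15:14

Start: 547 minutes from midnight
Add: 367 minutes
Total: 914 minutes
Hours: 914 ÷ 60 = 15 remainder 14


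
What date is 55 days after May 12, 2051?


July 6, 2051

Start: May 12, 2051
Add 55 days
May 12 → June 1: 31 - 12 + 1 = 20 days (55 - 20 = 35 left)
June 1 → July 1: 30 - 1 + 1 = 30 days (35 - 30 = 5 left)
July 1 + 5 = July 6, 2051


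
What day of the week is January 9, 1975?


Zeller's congruence:
q=9, m=13, k=74, j=19
h = (9 + ⌊13×14/5⌋ + 74 + ⌊74/4⌋ + ⌊19/4⌋ - 2×19) mod 7
= (9 + 36 + 74 + 18 + 4 - 38) mod 7
= 103 mod 7 = 5
h=5 → Thursday

Thursday


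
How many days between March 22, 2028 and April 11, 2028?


20 days

From March 22, 2028 to April 11, 2028
Rest of March 2028: 31 - 22 = 9
Days into April 2028: 11
Total = 9 + 11 = 20 days


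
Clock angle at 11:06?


Hour hand = 11×30 + 6×0.5 = 333.0°
Minute hand = 6×6 = 36°
Difference = |333.0 - 36| = 297.0°
Since > 180°: 360 - 297.0 = 63.0°

63.0°


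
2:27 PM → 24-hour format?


Input: 2:27 PM
PM: 2 + 12 = 14

14:27


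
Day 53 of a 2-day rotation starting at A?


Shift A

Shifts: A, B
Start: A (index 0)
Day 53: (0 + 53 - 1) mod 2
= 52 mod 2
= 0
Index 0 → shift A


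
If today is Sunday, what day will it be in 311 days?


Wednesday

Start: Sunday (index 6)
(6 + 311) mod 7
= 317 mod 7
= 2
Index 2 → Wednesday


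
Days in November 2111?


Month: November (month 11)
November has 30 days

30 days


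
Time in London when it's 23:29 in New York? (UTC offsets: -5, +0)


Time difference = UTC+0 - UTC-5 = +5 hours
New hour = (23 + 5) mod 24
= 28 mod 24 = 4
Minutes unchanged → 04:29; 28 ≥ 24 → next day

04:29 (next day)


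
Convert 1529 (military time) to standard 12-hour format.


3:29 PM

Hour: 15
15 - 12 = 3 → PM


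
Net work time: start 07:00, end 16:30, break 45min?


8h 45m (525 minutes)

Total time = (16×60+30) - (7×60+0)
= 990 - 420 = 570 min
Minus break: 570 - 45 = 525 min
= 8h 45m


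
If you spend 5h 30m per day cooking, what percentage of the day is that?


22.9%

Time: 330 minutes
Day: 1440 minutes
Percentage = (330/1440) × 100 ≈ 22.9%


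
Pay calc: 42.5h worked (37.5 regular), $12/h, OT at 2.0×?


Regular: 37.5h × $12 = $450.00
Overtime: 42.5 - 37.5 = 5.0h
OT pay: 5.0h × $12 × 2.0 = $120.00
Total = $450.00 + $120.00 = $570.00

$570.00


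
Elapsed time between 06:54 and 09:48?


End time in minutes: 9×60 + 48 = 588
Start time in minutes: 6×60 + 54 = 414
Difference = 588 - 414 = 174 minutes
= 2 hours 54 minutes

2h 54m


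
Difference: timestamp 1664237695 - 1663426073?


811622 seconds (225.5 hours / 9.39 days)

Difference = 1664237695 - 1663426073 = 811622 seconds
In hours: 811622 / 3600 ≈ 225.5
In days: 811622 / 86400 ≈ 9.39


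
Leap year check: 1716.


Rules: divisible by 4 AND (not by 100 OR by 400)
1716 ÷ 4 = 429 exactly → divisible by 4
1716 ÷ 100 = 17 remainder 16 → not divisible by 100
Divisible by 4 but not by 100 → leap year

Yes


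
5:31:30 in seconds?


Hours: 5 × 3600 = 18000
Minutes: 31 × 60 = 1860
Seconds: 30
Total = 18000 + 1860 + 30 = 19890

19890 seconds


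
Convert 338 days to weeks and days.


48 weeks 2 days

Weeks: 338 ÷ 7 = 48 remainder 2


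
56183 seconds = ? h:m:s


15h 36m 23s

Hours: 56183 ÷ 3600 = 15 remainder 2183
Minutes: 2183 ÷ 60 = 36 remainder 23
Seconds: 23


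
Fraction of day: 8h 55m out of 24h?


Total minutes: 8×60 + 55 = 535
Day = 24×60 = 1440 minutes
Fraction = 535/1440 ≈ 0.3715
As a percentage: 535/1440 × 100 ≈ 37.15%

0.3715 (37.15%)


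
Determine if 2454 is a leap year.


No

Rules: divisible by 4 AND (not by 100 OR by 400)
2454 ÷ 4 = 613 remainder 2 → not divisible by 4
Not divisible by 4 → not a leap year


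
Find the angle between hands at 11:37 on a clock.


Hour hand = 11×30 + 37×0.5 = 348.5°
Minute hand = 37×6 = 222°
Difference = |348.5 - 222| = 126.5°

126.5°


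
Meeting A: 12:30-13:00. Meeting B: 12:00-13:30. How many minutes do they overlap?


Meeting A: 750-780 (in minutes from midnight)
Meeting B: 720-810
Overlap start = max(750, 720) = 750
Overlap end = min(780, 810) = 780
Overlap = max(0, 780 - 750) = 30 min

30 minutes


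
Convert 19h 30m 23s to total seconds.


70223 seconds

Hours: 19 × 3600 = 68400
Minutes: 30 × 60 = 1800
Seconds: 23
Total = 68400 + 1800 + 23 = 70223


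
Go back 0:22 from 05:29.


Start: 329 minutes from midnight
Subtract: 22 minutes
Remaining: 329 - 22 = 307
Hours: 5, Minutes: 7

05:07


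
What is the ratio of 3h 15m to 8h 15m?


Duration 1: 195 minutes
Duration 2: 495 minutes
Ratio = 195:495
GCD = 15
Simplified = 13:33
As a decimal: 13/33 ≈ 0.39

13:33 (0.39)


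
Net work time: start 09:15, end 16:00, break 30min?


Total time = (16×60+0) - (9×60+15)
= 960 - 555 = 405 min
Minus break: 405 - 30 = 375 min
= 6h 15m

6h 15m (375 minutes)


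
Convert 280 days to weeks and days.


40 weeks 0 days

Weeks: 280 ÷ 7 = 40 remainder 0


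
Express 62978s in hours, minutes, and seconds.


17h 29m 38s

Hours: 62978 ÷ 3600 = 17 remainder 1778
Minutes: 1778 ÷ 60 = 29 remainder 38
Seconds: 38


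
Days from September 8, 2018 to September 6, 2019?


363 days

From September 8, 2018 to September 6, 2019
Rest of September 2018: 30 - 8 = 22
Full months: October 31, November 30, December 31, January 31, February 2019 28, March 31, April 30, May 31, June 30, July 31, August 31
Days into September 2019: 6
Total = 22 + 31 + 30 + 31 + 31 + 28 + 31 + 30 + 31 + 30 + 31 + 31 + 6 = 363 days


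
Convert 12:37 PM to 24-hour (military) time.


Input: 12:37 PM
12 PM → 12 (noon)

12:37


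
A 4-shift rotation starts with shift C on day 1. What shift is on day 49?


Shift C

Shifts: A, B, C, D
Start: C (index 2)
Day 49: (2 + 49 - 1) mod 4
= 50 mod 4
= 2
Index 2 → shift C


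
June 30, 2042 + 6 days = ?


Start: June 30, 2042
Add 6 days
June 30 → July 1: 30 - 30 + 1 = 1 days (6 - 1 = 5 left)
July 1 + 5 = July 6, 2042

July 6, 2042


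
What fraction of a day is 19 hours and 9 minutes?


0.7979 (79.79%)

Total minutes: 19×60 + 9 = 1149
Day = 24×60 = 1440 minutes
Fraction = 1149/1440 ≈ 0.7979
As a percentage: 1149/1440 × 100 ≈ 79.79%


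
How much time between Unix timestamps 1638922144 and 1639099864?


Difference = 1639099864 - 1638922144 = 177720 seconds
In hours: 177720 / 3600 ≈ 49.4
In days: 177720 / 86400 ≈ 2.06

177720 seconds (49.4 hours / 2.06 days)


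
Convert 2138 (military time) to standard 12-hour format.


9:38 PM

Hour: 21
21 - 12 = 9 → PM


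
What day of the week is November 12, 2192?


Zeller's congruence:
q=12, m=11, k=92, j=21
h = (12 + ⌊13×12/5⌋ + 92 + ⌊92/4⌋ + ⌊21/4⌋ - 2×21) mod 7
= (12 + 31 + 92 + 23 + 5 - 42) mod 7
= 121 mod 7 = 2
h=2 → Monday

Monday


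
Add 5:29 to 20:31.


02:00 (next day)

Start: 1231 minutes from midnight
Add: 329 minutes
Total: 1560 minutes
Hours: 1560 ÷ 60 = 26 remainder 0
26 ≥ 24 → 26 - 24 = 2 (next day)


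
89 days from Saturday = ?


Start: Saturday (index 5)
(5 + 89) mod 7
= 94 mod 7
= 3
Index 3 → Thursday

Thursday


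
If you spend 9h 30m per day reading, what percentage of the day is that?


39.6%

Time: 570 minutes
Day: 1440 minutes
Percentage = (570/1440) × 100 ≈ 39.6%


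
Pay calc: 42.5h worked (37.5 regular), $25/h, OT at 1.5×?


$1125.00

Regular: 37.5h × $25 = $937.50
Overtime: 42.5 - 37.5 = 5.0h
OT pay: 5.0h × $25 × 1.5 = $187.50
Total = $937.50 + $187.50 = $1125.00


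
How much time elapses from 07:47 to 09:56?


End time in minutes: 9×60 + 56 = 596
Start time in minutes: 7×60 + 47 = 467
Difference = 596 - 467 = 129 minutes
= 2 hours 9 minutes

2h 9m


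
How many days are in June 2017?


30 days

Month: June (month 6)
June has 30 days


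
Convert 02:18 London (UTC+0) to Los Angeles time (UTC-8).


18:18 (previous day)

Time difference = UTC-8 - UTC+0 = -8 hours
New hour = (2 -8) mod 24
= -6 mod 24 = 18
Minutes unchanged → 18:18; -6 < 0 → previous day


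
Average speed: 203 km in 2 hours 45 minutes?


Distance: 203 km
Time: 2h 45m = 165 min = 165/60 = 11/4 hours
Speed = 203 ÷ (11/4) = 203 × 4 / 11 = 812/11 ≈ 73.8 km/h

73.8 km/h


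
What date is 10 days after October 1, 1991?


October 11, 1991

Start: October 1, 1991
Add 10 days
October 1 + 10 = October 11, 1991


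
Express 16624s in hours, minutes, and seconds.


Hours: 16624 ÷ 3600 = 4 remainder 2224
Minutes: 2224 ÷ 60 = 37 remainder 4
Seconds: 4

4h 37m 4s


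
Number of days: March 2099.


31 days

Month: March (month 3)
March has 31 days


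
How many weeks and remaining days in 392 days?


Weeks: 392 ÷ 7 = 56 remainder 0

56 weeks 0 days


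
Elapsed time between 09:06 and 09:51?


End time in minutes: 9×60 + 51 = 591
Start time in minutes: 9×60 + 6 = 546
Difference = 591 - 546 = 45 minutes
= 0 hours 45 minutes

0h 45m


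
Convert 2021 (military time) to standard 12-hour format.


Hour: 20
20 - 12 = 8 → PM

8:21 PM


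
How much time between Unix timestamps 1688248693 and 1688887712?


639019 seconds (177.5 hours / 7.40 days)

Difference = 1688887712 - 1688248693 = 639019 seconds
In hours: 639019 / 3600 ≈ 177.5
In days: 639019 / 86400 ≈ 7.40


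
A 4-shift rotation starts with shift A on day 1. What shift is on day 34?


Shifts: A, B, C, D
Start: A (index 0)
Day 34: (0 + 34 - 1) mod 4
= 33 mod 4
= 1
Index 1 → shift B

Shift B


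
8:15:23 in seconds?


29723 seconds

Hours: 8 × 3600 = 28800
Minutes: 15 × 60 = 900
Seconds: 23
Total = 28800 + 900 + 23 = 29723


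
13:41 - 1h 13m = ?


12:28

Start: 821 minutes from midnight
Subtract: 73 minutes
Remaining: 821 - 73 = 748
Hours: 12, Minutes: 28


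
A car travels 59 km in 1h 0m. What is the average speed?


59.0 km/h

Distance: 59 km
Time: 1 hours
Speed = 59 / 1 = 59.0 km/h


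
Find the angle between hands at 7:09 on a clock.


160.5°

Hour hand = 7×30 + 9×0.5 = 214.5°
Minute hand = 9×6 = 54°
Difference = |214.5 - 54| = 160.5°


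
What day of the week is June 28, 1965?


Zeller's congruence:
q=28, m=6, k=65, j=19
h = (28 + ⌊13×7/5⌋ + 65 + ⌊65/4⌋ + ⌊19/4⌋ - 2×19) mod 7
= (28 + 18 + 65 + 16 + 4 - 38) mod 7
= 93 mod 7 = 2
h=2 → Monday

Monday


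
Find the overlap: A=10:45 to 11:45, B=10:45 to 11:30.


Meeting A: 645-705 (in minutes from midnight)
Meeting B: 645-690
Overlap start = max(645, 645) = 645
Overlap end = min(705, 690) = 690
Overlap = max(0, 690 - 645) = 45 min

45 minutes


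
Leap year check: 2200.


No

Rules: divisible by 4 AND (not by 100 OR by 400)
2200 ÷ 4 = 550 exactly → divisible by 4
2200 ÷ 100 = 22 exactly → divisible by 100
2200 ÷ 400 = 5 remainder 200 → not divisible by 400
Divisible by 100 but not by 400 → not a leap year


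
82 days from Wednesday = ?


Start: Wednesday (index 2)
(2 + 82) mod 7
= 84 mod 7
= 0
Index 0 → Monday

Monday


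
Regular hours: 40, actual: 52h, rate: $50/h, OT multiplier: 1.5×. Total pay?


Regular: 40h × $50 = $2000.00
Overtime: 52 - 40 = 12h
OT pay: 12h × $50 × 1.5 = $900.00
Total = $2000.00 + $900.00 = $2900.00

$2900.00


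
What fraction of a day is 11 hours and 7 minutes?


Total minutes: 11×60 + 7 = 667
Day = 24×60 = 1440 minutes
Fraction = 667/1440 ≈ 0.4632
As a percentage: 667/1440 × 100 ≈ 46.32%

0.4632 (46.32%)


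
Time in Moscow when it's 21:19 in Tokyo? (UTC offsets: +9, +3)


Time difference = UTC+3 - UTC+9 = -6 hours
New hour = (21 -6) mod 24
= 15 mod 24 = 15
Minutes unchanged → 15:19

15:19


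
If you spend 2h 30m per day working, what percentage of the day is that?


10.4%

Time: 150 minutes
Day: 1440 minutes
Percentage = (150/1440) × 100 ≈ 10.4%


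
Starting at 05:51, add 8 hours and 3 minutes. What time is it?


13:54

Start: 351 minutes from midnight
Add: 483 minutes
Total: 834 minutes
Hours: 834 ÷ 60 = 13 remainder 54


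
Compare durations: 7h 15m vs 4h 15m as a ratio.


29:17 (1.71)

Duration 1: 435 minutes
Duration 2: 255 minutes
Ratio = 435:255
GCD = 15
Simplified = 29:17
As a decimal: 29/17 ≈ 1.71


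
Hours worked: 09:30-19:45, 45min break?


9h 30m (570 minutes)

Total time = (19×60+45) - (9×60+30)
= 1185 - 570 = 615 min
Minus break: 615 - 45 = 570 min
= 9h 30m


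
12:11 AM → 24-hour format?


00:11

Input: 12:11 AM
12 AM → 00 (midnight)


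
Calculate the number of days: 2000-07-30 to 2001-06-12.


317 days

From July 30, 2000 to June 12, 2001
Rest of July 2000: 31 - 30 = 1
Full months: August 31, September 30, October 31, November 30, December 31, January 31, February 2001 28, March 31, April 30, May 31
Days into June 2001: 12
Total = 1 + 31 + 30 + 31 + 30 + 31 + 31 + 28 + 31 + 30 + 31 + 12 = 317 days


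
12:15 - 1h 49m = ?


Start: 735 minutes from midnight
Subtract: 109 minutes
Remaining: 735 - 109 = 626
Hours: 10, Minutes: 26

10:26


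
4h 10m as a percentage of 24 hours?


Total minutes: 4×60 + 10 = 250
Day = 24×60 = 1440 minutes
Fraction = 250/1440 ≈ 0.1736
As a percentage: 250/1440 × 100 ≈ 17.36%

0.1736 (17.36%)


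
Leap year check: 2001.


No

Rules: divisible by 4 AND (not by 100 OR by 400)
2001 ÷ 4 = 500 remainder 1 → not divisible by 4
Not divisible by 4 → not a leap year


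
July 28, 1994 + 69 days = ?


October 5, 1994

Start: July 28, 1994
Add 69 days
July 28 → August 1: 31 - 28 + 1 = 4 days (69 - 4 = 65 left)
August 1 → September 1: 31 - 1 + 1 = 31 days (65 - 31 = 34 left)
September 1 → October 1: 30 - 1 + 1 = 30 days (34 - 30 = 4 left)
October 1 + 4 = October 5, 1994


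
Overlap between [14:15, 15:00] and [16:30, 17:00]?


0 minutes

Meeting A: 855-900 (in minutes from midnight)
Meeting B: 990-1020
Overlap start = max(855, 990) = 990
Overlap end = min(900, 1020) = 900
Overlap = max(0, 900 - 990) = 0 min


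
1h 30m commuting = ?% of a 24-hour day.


Time: 90 minutes
Day: 1440 minutes
Percentage = (90/1440) × 100 ≈ 6.3%

6.3%


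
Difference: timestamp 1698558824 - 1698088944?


469880 seconds (130.5 hours / 5.44 days)

Difference = 1698558824 - 1698088944 = 469880 seconds
In hours: 469880 / 3600 ≈ 130.5
In days: 469880 / 86400 ≈ 5.44


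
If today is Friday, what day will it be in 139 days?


Start: Friday (index 4)
(4 + 139) mod 7
= 143 mod 7
= 3
Index 3 → Thursday

Thursday


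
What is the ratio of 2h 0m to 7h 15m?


8:29 (0.28)

Duration 1: 120 minutes
Duration 2: 435 minutes
Ratio = 120:435
GCD = 15
Simplified = 8:29
As a decimal: 8/29 ≈ 0.28


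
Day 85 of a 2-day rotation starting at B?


Shift B

Shifts: A, B
Start: B (index 1)
Day 85: (1 + 85 - 1) mod 2
= 85 mod 2
= 1
Index 1 → shift B


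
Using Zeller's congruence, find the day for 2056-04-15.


Saturday

Zeller's congruence:
q=15, m=4, k=56, j=20
h = (15 + ⌊13×5/5⌋ + 56 + ⌊56/4⌋ + ⌊20/4⌋ - 2×20) mod 7
= (15 + 13 + 56 + 14 + 5 - 40) mod 7
= 63 mod 7 = 0
h=0 → Saturday


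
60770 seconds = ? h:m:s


16h 52m 50s

Hours: 60770 ÷ 3600 = 16 remainder 3170
Minutes: 3170 ÷ 60 = 52 remainder 50
Seconds: 50


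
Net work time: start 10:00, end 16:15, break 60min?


5h 15m (315 minutes)

Total time = (16×60+15) - (10×60+0)
= 975 - 600 = 375 min
Minus break: 375 - 60 = 315 min
= 5h 15m


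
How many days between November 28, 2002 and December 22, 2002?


24 days

From November 28, 2002 to December 22, 2002
Rest of November 2002: 30 - 28 = 2
Days into December 2002: 22
Total = 2 + 22 = 24 days


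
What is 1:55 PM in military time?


Input: 1:55 PM
PM: 1 + 12 = 13

13:55


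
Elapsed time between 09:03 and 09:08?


End time in minutes: 9×60 + 8 = 548
Start time in minutes: 9×60 + 3 = 543
Difference = 548 - 543 = 5 minutes
= 0 hours 5 minutes

0h 5m


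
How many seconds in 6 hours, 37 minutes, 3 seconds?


Hours: 6 × 3600 = 21600
Minutes: 37 × 60 = 2220
Seconds: 3
Total = 21600 + 2220 + 3 = 23823

23823 seconds


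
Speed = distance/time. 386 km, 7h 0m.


55.1 km/h

Distance: 386 km
Time: 7 hours
Speed = 386 / 7 ≈ 55.1 km/h


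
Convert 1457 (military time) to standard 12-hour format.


2:57 PM

Hour: 14
14 - 12 = 2 → PM


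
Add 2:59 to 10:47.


Start: 647 minutes from midnight
Add: 179 minutes
Total: 826 minutes
Hours: 826 ÷ 60 = 13 remainder 46

13:46


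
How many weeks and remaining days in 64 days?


Weeks: 64 ÷ 7 = 9 remainder 1

9 weeks 1 days


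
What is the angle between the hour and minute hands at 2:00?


60.0°

Hour hand = 2×30 + 0×0.5 = 60.0°
Minute hand = 0×6 = 0°
Difference = |60.0 - 0| = 60.0°


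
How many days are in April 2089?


Month: April (month 4)
April has 30 days

30 days


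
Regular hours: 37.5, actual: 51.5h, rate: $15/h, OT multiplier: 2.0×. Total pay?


Regular: 37.5h × $15 = $562.50
Overtime: 51.5 - 37.5 = 14.0h
OT pay: 14.0h × $15 × 2.0 = $420.00
Total = $562.50 + $420.00 = $982.50

$982.50


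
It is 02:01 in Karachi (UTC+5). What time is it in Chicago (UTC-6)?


Time difference = UTC-6 - UTC+5 = -11 hours
New hour = (2 -11) mod 24
= -9 mod 24 = 15
Minutes unchanged → 15:01; -9 < 0 → previous day

15:01 (previous day)


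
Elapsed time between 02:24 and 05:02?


End time in minutes: 5×60 + 2 = 302
Start time in minutes: 2×60 + 24 = 144
Difference = 302 - 144 = 158 minutes
= 2 hours 38 minutes

2h 38m


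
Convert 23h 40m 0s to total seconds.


85200 seconds

Hours: 23 × 3600 = 82800
Minutes: 40 × 60 = 2400
Seconds: 0
Total = 82800 + 2400 + 0 = 85200


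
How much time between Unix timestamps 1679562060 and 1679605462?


43402 seconds (12.1 hours / 0.50 days)

Difference = 1679605462 - 1679562060 = 43402 seconds
In hours: 43402 / 3600 ≈ 12.1
In days: 43402 / 86400 ≈ 0.50


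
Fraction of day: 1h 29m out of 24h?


0.0618 (6.18%)

Total minutes: 1×60 + 29 = 89
Day = 24×60 = 1440 minutes
Fraction = 89/1440 ≈ 0.0618
As a percentage: 89/1440 × 100 ≈ 6.18%


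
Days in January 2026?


Month: January (month 1)
January has 31 days

31 days


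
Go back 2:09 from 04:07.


Start: 247 minutes from midnight
Subtract: 129 minutes
Remaining: 247 - 129 = 118
Hours: 1, Minutes: 58

01:58


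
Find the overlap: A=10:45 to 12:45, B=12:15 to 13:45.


Meeting A: 645-765 (in minutes from midnight)
Meeting B: 735-825
Overlap start = max(645, 735) = 735
Overlap end = min(765, 825) = 765
Overlap = max(0, 765 - 735) = 30 min

30 minutes


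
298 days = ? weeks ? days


42 weeks 4 days

Weeks: 298 ÷ 7 = 42 remainder 4


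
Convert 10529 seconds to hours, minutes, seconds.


2h 55m 29s

Hours: 10529 ÷ 3600 = 2 remainder 3329
Minutes: 3329 ÷ 60 = 55 remainder 29
Seconds: 29


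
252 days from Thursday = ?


Thursday

Start: Thursday (index 3)
(3 + 252) mod 7
= 255 mod 7
= 3
Index 3 → Thursday


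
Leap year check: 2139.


Rules: divisible by 4 AND (not by 100 OR by 400)
2139 ÷ 4 = 534 remainder 3 → not divisible by 4
Not divisible by 4 → not a leap year

No


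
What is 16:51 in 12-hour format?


4:51 PM

Hour: 16
16 - 12 = 4 → PM


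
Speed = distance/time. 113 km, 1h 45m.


Distance: 113 km
Time: 1h 45m = 105 min = 105/60 = 7/4 hours
Speed = 113 ÷ (7/4) = 113 × 4 / 7 = 452/7 ≈ 64.6 km/h

64.6 km/h


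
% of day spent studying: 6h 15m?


Time: 375 minutes
Day: 1440 minutes
Percentage = (375/1440) × 100 ≈ 26.0%

26.0%


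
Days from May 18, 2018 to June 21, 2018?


From May 18, 2018 to June 21, 2018
Rest of May 2018: 31 - 18 = 13
Days into June 2018: 21
Total = 13 + 21 = 34 days

34 days


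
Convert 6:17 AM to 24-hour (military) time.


06:17

Input: 6:17 AM
AM hour stays: 6


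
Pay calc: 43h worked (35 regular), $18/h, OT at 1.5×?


Regular: 35h × $18 = $630.00
Overtime: 43 - 35 = 8h
OT pay: 8h × $18 × 1.5 = $216.00
Total = $630.00 + $216.00 = $846.00

$846.00


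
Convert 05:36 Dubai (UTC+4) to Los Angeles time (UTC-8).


Time difference = UTC-8 - UTC+4 = -12 hours
New hour = (5 -12) mod 24
= -7 mod 24 = 17
Minutes unchanged → 17:36; -7 < 0 → previous day

17:36 (previous day)


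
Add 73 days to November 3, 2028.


January 15, 2029

Start: November 3, 2028
Add 73 days
November 3 → December 1: 30 - 3 + 1 = 28 days (73 - 28 = 45 left)
December 1 → January 1: 31 - 1 + 1 = 31 days (45 - 31 = 14 left)
January 1 + 14 = January 15, 2029


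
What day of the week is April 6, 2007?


Friday

Zeller's congruence:
q=6, m=4, k=7, j=20
h = (6 + ⌊13×5/5⌋ + 7 + ⌊7/4⌋ + ⌊20/4⌋ - 2×20) mod 7
= (6 + 13 + 7 + 1 + 5 - 40) mod 7
= -8 mod 7 = 6
h=6 → Friday


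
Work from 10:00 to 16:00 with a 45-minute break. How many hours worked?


5h 15m (315 minutes)

Total time = (16×60+0) - (10×60+0)
= 960 - 600 = 360 min
Minus break: 360 - 45 = 315 min
= 5h 15m


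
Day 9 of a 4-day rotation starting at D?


Shifts: A, B, C, D
Start: D (index 3)
Day 9: (3 + 9 - 1) mod 4
= 11 mod 4
= 3
Index 3 → shift D

Shift D


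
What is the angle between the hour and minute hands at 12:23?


126.5°

Hour hand (12 ≡ 0 on the dial): 0×30 + 23×0.5 = 11.5°
Minute hand = 23×6 = 138°
Difference = |11.5 - 138| = 126.5°


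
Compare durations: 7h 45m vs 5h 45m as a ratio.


Duration 1: 465 minutes
Duration 2: 345 minutes
Ratio = 465:345
GCD = 15
Simplified = 31:23
As a decimal: 31/23 ≈ 1.35

31:23 (1.35)


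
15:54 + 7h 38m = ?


Start: 954 minutes from midnight
Add: 458 minutes
Total: 1412 minutes
Hours: 1412 ÷ 60 = 23 remainder 32

23:32


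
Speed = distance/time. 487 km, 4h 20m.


112.4 km/h

Distance: 487 km
Time: 4h 20m = 260 min = 260/60 = 13/3 hours
Speed = 487 ÷ (13/3) = 487 × 3 / 13 = 1461/13 ≈ 112.4 km/h


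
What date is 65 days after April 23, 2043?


June 27, 2043

Start: April 23, 2043
Add 65 days
April 23 → May 1: 30 - 23 + 1 = 8 days (65 - 8 = 57 left)
May 1 → June 1: 31 - 1 + 1 = 31 days (57 - 31 = 26 left)
June 1 + 26 = June 27, 2043


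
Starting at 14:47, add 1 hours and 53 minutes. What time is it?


16:40

Start: 887 minutes from midnight
Add: 113 minutes
Total: 1000 minutes
Hours: 1000 ÷ 60 = 16 remainder 40


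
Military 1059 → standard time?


Hour: 10
10 < 12 → AM

10:59 AM


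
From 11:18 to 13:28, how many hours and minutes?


2h 10m

End time in minutes: 13×60 + 28 = 808
Start time in minutes: 11×60 + 18 = 678
Difference = 808 - 678 = 130 minutes
= 2 hours 10 minutes


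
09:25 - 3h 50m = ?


05:35

Start: 565 minutes from midnight
Subtract: 230 minutes
Remaining: 565 - 230 = 335
Hours: 5, Minutes: 35


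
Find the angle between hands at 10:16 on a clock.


148.0°

Hour hand = 10×30 + 16×0.5 = 308.0°
Minute hand = 16×6 = 96°
Difference = |308.0 - 96| = 212.0°
Since > 180°: 360 - 212.0 = 148.0°


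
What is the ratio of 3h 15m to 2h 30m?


13:10 (1.30)

Duration 1: 195 minutes
Duration 2: 150 minutes
Ratio = 195:150
GCD = 15
Simplified = 13:10
As a decimal: 13/10 = 1.30


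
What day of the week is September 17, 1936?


Zeller's congruence:
q=17, m=9, k=36, j=19
h = (17 + ⌊13×10/5⌋ + 36 + ⌊36/4⌋ + ⌊19/4⌋ - 2×19) mod 7
= (17 + 26 + 36 + 9 + 4 - 38) mod 7
= 54 mod 7 = 5
h=5 → Thursday

Thursday


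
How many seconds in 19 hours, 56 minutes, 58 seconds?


Hours: 19 × 3600 = 68400
Minutes: 56 × 60 = 3360
Seconds: 58
Total = 68400 + 3360 + 58 = 71818

71818 seconds


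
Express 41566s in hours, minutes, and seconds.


Hours: 41566 ÷ 3600 = 11 remainder 1966
Minutes: 1966 ÷ 60 = 32 remainder 46
Seconds: 46

11h 32m 46s


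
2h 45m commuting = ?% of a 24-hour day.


11.5%

Time: 165 minutes
Day: 1440 minutes
Percentage = (165/1440) × 100 ≈ 11.5%


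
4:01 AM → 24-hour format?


Input: 4:01 AM
AM hour stays: 4

04:01


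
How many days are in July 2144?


31 days

Month: July (month 7)
July has 31 days


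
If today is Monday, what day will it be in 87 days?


Thursday

Start: Monday (index 0)
(0 + 87) mod 7
= 87 mod 7
= 3
Index 3 → Thursday


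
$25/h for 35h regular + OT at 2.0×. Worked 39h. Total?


$1075.00

Regular: 35h × $25 = $875.00
Overtime: 39 - 35 = 4h
OT pay: 4h × $25 × 2.0 = $200.00
Total = $875.00 + $200.00 = $1075.00


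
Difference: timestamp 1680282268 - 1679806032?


476236 seconds (132.3 hours / 5.51 days)

Difference = 1680282268 - 1679806032 = 476236 seconds
In hours: 476236 / 3600 ≈ 132.3
In days: 476236 / 86400 ≈ 5.51


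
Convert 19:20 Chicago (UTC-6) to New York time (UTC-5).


20:20

Time difference = UTC-5 - UTC-6 = +1 hours
New hour = (19 + 1) mod 24
= 20 mod 24 = 20
Minutes unchanged → 20:20


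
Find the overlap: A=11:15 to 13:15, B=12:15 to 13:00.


45 minutes

Meeting A: 675-795 (in minutes from midnight)
Meeting B: 735-780
Overlap start = max(675, 735) = 735
Overlap end = min(795, 780) = 780
Overlap = max(0, 780 - 735) = 45 min


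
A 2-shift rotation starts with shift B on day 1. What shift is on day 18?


Shift A

Shifts: A, B
Start: B (index 1)
Day 18: (1 + 18 - 1) mod 2
= 18 mod 2
= 0
Index 0 → shift A


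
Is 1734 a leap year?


Rules: divisible by 4 AND (not by 100 OR by 400)
1734 ÷ 4 = 433 remainder 2 → not divisible by 4
Not divisible by 4 → not a leap year

No


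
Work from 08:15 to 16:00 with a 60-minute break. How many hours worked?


6h 45m (405 minutes)

Total time = (16×60+0) - (8×60+15)
= 960 - 495 = 465 min
Minus break: 465 - 60 = 405 min
= 6h 45m


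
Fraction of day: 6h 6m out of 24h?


Total minutes: 6×60 + 6 = 366
Day = 24×60 = 1440 minutes
Fraction = 366/1440 ≈ 0.2542
As a percentage: 366/1440 × 100 ≈ 25.42%

0.2542 (25.42%)


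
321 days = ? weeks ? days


Weeks: 321 ÷ 7 = 45 remainder 6

45 weeks 6 days


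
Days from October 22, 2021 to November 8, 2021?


From October 22, 2021 to November 8, 2021
Rest of October 2021: 31 - 22 = 9
Days into November 2021: 8
Total = 9 + 8 = 17 days

17 days


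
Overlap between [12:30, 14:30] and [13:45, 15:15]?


Meeting A: 750-870 (in minutes from midnight)
Meeting B: 825-915
Overlap start = max(750, 825) = 825
Overlap end = min(870, 915) = 870
Overlap = max(0, 870 - 825) = 45 min

45 minutes


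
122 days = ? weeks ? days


Weeks: 122 ÷ 7 = 17 remainder 3

17 weeks 3 days


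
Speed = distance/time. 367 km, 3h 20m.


Distance: 367 km
Time: 3h 20m = 200 min = 200/60 = 10/3 hours
Speed = 367 ÷ (10/3) = 367 × 3 / 10 = 1101/10 = 110.1 km/h

110.1 km/h


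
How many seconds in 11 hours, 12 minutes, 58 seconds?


40378 seconds

Hours: 11 × 3600 = 39600
Minutes: 12 × 60 = 720
Seconds: 58
Total = 39600 + 720 + 58 = 40378


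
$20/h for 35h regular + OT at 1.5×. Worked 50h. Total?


$1150.00

Regular: 35h × $20 = $700.00
Overtime: 50 - 35 = 15h
OT pay: 15h × $20 × 1.5 = $450.00
Total = $700.00 + $450.00 = $1150.00


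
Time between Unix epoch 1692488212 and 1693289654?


Difference = 1693289654 - 1692488212 = 801442 seconds
In hours: 801442 / 3600 ≈ 222.6
In days: 801442 / 86400 ≈ 9.28

801442 seconds (222.6 hours / 9.28 days)


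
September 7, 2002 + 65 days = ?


Start: September 7, 2002
Add 65 days
September 7 → October 1: 30 - 7 + 1 = 24 days (65 - 24 = 41 left)
October 1 → November 1: 31 - 1 + 1 = 31 days (41 - 31 = 10 left)
November 1 + 10 = November 11, 2002

November 11, 2002


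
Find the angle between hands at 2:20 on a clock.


50.0°

Hour hand = 2×30 + 20×0.5 = 70.0°
Minute hand = 20×6 = 120°
Difference = |70.0 - 120| = 50.0°


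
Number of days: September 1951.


Month: September (month 9)
September has 30 days

30 days


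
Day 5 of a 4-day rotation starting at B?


Shift B

Shifts: A, B, C, D
Start: B (index 1)
Day 5: (1 + 5 - 1) mod 4
= 5 mod 4
= 1
Index 1 → shift B


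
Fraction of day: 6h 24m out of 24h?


Total minutes: 6×60 + 24 = 384
Day = 24×60 = 1440 minutes
Fraction = 384/1440 ≈ 0.2667
As a percentage: 384/1440 × 100 ≈ 26.67%

0.2667 (26.67%)


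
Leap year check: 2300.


No

Rules: divisible by 4 AND (not by 100 OR by 400)
2300 ÷ 4 = 575 exactly → divisible by 4
2300 ÷ 100 = 23 exactly → divisible by 100
2300 ÷ 400 = 5 remainder 300 → not divisible by 400
Divisible by 100 but not by 400 → not a leap year


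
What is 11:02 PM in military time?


Input: 11:02 PM
PM: 11 + 12 = 23

23:02


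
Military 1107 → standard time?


Hour: 11
11 < 12 → AM

11:07 AM


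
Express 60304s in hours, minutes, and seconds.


Hours: 60304 ÷ 3600 = 16 remainder 2704
Minutes: 2704 ÷ 60 = 45 remainder 4
Seconds: 4

16h 45m 4s


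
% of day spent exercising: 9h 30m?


Time: 570 minutes
Day: 1440 minutes
Percentage = (570/1440) × 100 ≈ 39.6%

39.6%


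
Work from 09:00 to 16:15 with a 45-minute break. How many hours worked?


6h 30m (390 minutes)

Total time = (16×60+15) - (9×60+0)
= 975 - 540 = 435 min
Minus break: 435 - 45 = 390 min
= 6h 30m


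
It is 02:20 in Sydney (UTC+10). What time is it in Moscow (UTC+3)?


19:20 (previous day)

Time difference = UTC+3 - UTC+10 = -7 hours
New hour = (2 -7) mod 24
= -5 mod 24 = 19
Minutes unchanged → 19:20; -5 < 0 → previous day


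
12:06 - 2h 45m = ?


Start: 726 minutes from midnight
Subtract: 165 minutes
Remaining: 726 - 165 = 561
Hours: 9, Minutes: 21

09:21


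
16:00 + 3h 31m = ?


Start: 960 minutes from midnight
Add: 211 minutes
Total: 1171 minutes
Hours: 1171 ÷ 60 = 19 remainder 31

19:31


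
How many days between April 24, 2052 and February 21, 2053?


From April 24, 2052 to February 21, 2053
Rest of April 2052: 30 - 24 = 6
Full months: May 31, June 30, July 31, August 31, September 30, October 31, November 30, December 31, January 31
Days into February 2053: 21
Total = 6 + 31 + 30 + 31 + 31 + 30 + 31 + 30 + 31 + 31 + 21 = 303 days

303 days


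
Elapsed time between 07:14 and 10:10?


End time in minutes: 10×60 + 10 = 610
Start time in minutes: 7×60 + 14 = 434
Difference = 610 - 434 = 176 minutes
= 2 hours 56 minutes

2h 56m


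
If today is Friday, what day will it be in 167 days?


Thursday

Start: Friday (index 4)
(4 + 167) mod 7
= 171 mod 7
= 3
Index 3 → Thursday


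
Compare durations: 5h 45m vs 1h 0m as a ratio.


23:4 (5.75)

Duration 1: 345 minutes
Duration 2: 60 minutes
Ratio = 345:60
GCD = 15
Simplified = 23:4
As a decimal: 23/4 = 5.75


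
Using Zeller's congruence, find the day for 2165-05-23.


Zeller's congruence:
q=23, m=5, k=65, j=21
h = (23 + ⌊13×6/5⌋ + 65 + ⌊65/4⌋ + ⌊21/4⌋ - 2×21) mod 7
= (23 + 15 + 65 + 16 + 5 - 42) mod 7
= 82 mod 7 = 5
h=5 → Thursday

Thursday


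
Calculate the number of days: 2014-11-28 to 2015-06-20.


From November 28, 2014 to June 20, 2015
Rest of November 2014: 30 - 28 = 2
Full months: December 31, January 31, February 2015 28, March 31, April 30, May 31
Days into June 2015: 20
Total = 2 + 31 + 31 + 28 + 31 + 30 + 31 + 20 = 204 days

204 days


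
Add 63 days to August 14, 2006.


Start: August 14, 2006
Add 63 days
August 14 → September 1: 31 - 14 + 1 = 18 days (63 - 18 = 45 left)
September 1 → October 1: 30 - 1 + 1 = 30 days (45 - 30 = 15 left)
October 1 + 15 = October 16, 2006

October 16, 2006


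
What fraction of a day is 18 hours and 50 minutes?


0.7847 (78.47%)

Total minutes: 18×60 + 50 = 1130
Day = 24×60 = 1440 minutes
Fraction = 1130/1440 ≈ 0.7847
As a percentage: 1130/1440 × 100 ≈ 78.47%


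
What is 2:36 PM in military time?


Input: 2:36 PM
PM: 2 + 12 = 14

14:36


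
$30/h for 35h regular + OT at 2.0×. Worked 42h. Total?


$1470.00

Regular: 35h × $30 = $1050.00
Overtime: 42 - 35 = 7h
OT pay: 7h × $30 × 2.0 = $420.00
Total = $1050.00 + $420.00 = $1470.00


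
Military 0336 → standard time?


3:36 AM

Hour: 3
3 < 12 → AM


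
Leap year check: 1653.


Rules: divisible by 4 AND (not by 100 OR by 400)
1653 ÷ 4 = 413 remainder 1 → not divisible by 4
Not divisible by 4 → not a leap year

No


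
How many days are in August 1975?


Month: August (month 8)
August has 31 days

31 days


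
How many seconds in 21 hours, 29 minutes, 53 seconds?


77393 seconds

Hours: 21 × 3600 = 75600
Minutes: 29 × 60 = 1740
Seconds: 53
Total = 75600 + 1740 + 53 = 77393


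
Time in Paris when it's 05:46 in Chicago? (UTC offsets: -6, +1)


12:46

Time difference = UTC+1 - UTC-6 = +7 hours
New hour = (5 + 7) mod 24
= 12 mod 24 = 12
Minutes unchanged → 12:46


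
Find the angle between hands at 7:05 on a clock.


177.5°

Hour hand = 7×30 + 5×0.5 = 212.5°
Minute hand = 5×6 = 30°
Difference = |212.5 - 30| = 182.5°
Since > 180°: 360 - 182.5 = 177.5°


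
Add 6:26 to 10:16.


Start: 616 minutes from midnight
Add: 386 minutes
Total: 1002 minutes
Hours: 1002 ÷ 60 = 16 remainder 42

16:42


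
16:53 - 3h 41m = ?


13:12

Start: 1013 minutes from midnight
Subtract: 221 minutes
Remaining: 1013 - 221 = 792
Hours: 13, Minutes: 12


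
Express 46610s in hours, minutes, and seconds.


Hours: 46610 ÷ 3600 = 12 remainder 3410
Minutes: 3410 ÷ 60 = 56 remainder 50
Seconds: 50

12h 56m 50s


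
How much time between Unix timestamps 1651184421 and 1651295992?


111571 seconds (31.0 hours / 1.29 days)

Difference = 1651295992 - 1651184421 = 111571 seconds
In hours: 111571 / 3600 ≈ 31.0
In days: 111571 / 86400 ≈ 1.29


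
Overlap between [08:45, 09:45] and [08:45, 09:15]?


30 minutes

Meeting A: 525-585 (in minutes from midnight)
Meeting B: 525-555
Overlap start = max(525, 525) = 525
Overlap end = min(585, 555) = 555
Overlap = max(0, 555 - 525) = 30 min


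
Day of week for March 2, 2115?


Zeller's congruence:
q=2, m=3, k=15, j=21
h = (2 + ⌊13×4/5⌋ + 15 + ⌊15/4⌋ + ⌊21/4⌋ - 2×21) mod 7
= (2 + 10 + 15 + 3 + 5 - 42) mod 7
= -7 mod 7 = 0
h=0 → Saturday

Saturday


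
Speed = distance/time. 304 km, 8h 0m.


Distance: 304 km
Time: 8 hours
Speed = 304 / 8 = 38.0 km/h

38.0 km/h


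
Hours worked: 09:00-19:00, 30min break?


Total time = (19×60+0) - (9×60+0)
= 1140 - 540 = 600 min
Minus break: 600 - 30 = 570 min
= 9h 30m

9h 30m (570 minutes)


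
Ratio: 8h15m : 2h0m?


Duration 1: 495 minutes
Duration 2: 120 minutes
Ratio = 495:120
GCD = 15
Simplified = 33:8
As a decimal: 33/8 ≈ 4.13

33:8 (4.13)


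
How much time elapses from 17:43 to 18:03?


0h 20m

End time in minutes: 18×60 + 3 = 1083
Start time in minutes: 17×60 + 43 = 1063
Difference = 1083 - 1063 = 20 minutes
= 0 hours 20 minutes


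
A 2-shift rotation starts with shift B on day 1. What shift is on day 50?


Shift A

Shifts: A, B
Start: B (index 1)
Day 50: (1 + 50 - 1) mod 2
= 50 mod 2
= 0
Index 0 → shift A


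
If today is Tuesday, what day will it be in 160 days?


Start: Tuesday (index 1)
(1 + 160) mod 7
= 161 mod 7
= 0
Index 0 → Monday

Monday


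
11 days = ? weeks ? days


Weeks: 11 ÷ 7 = 1 remainder 4

1 weeks 4 days


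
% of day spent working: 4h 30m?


Time: 270 minutes
Day: 1440 minutes
Percentage = (270/1440) × 100 ≈ 18.8%

18.8%


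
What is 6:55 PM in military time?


Input: 6:55 PM
PM: 6 + 12 = 18

18:55


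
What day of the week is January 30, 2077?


Zeller's congruence:
q=30, m=13, k=76, j=20
h = (30 + ⌊13×14/5⌋ + 76 + ⌊76/4⌋ + ⌊20/4⌋ - 2×20) mod 7
= (30 + 36 + 76 + 19 + 5 - 40) mod 7
= 126 mod 7 = 0
h=0 → Saturday

Saturday


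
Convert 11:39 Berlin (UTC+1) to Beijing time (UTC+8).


Time difference = UTC+8 - UTC+1 = +7 hours
New hour = (11 + 7) mod 24
= 18 mod 24 = 18
Minutes unchanged → 18:39

18:39


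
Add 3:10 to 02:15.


Start: 135 minutes from midnight
Add: 190 minutes
Total: 325 minutes
Hours: 325 ÷ 60 = 5 remainder 25

05:25


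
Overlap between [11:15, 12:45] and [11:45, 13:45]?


Meeting A: 675-765 (in minutes from midnight)
Meeting B: 705-825
Overlap start = max(675, 705) = 705
Overlap end = min(765, 825) = 765
Overlap = max(0, 765 - 705) = 60 min

60 minutes


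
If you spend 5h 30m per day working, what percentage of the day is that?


22.9%

Time: 330 minutes
Day: 1440 minutes
Percentage = (330/1440) × 100 ≈ 22.9%


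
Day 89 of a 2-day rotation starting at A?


Shifts: A, B
Start: A (index 0)
Day 89: (0 + 89 - 1) mod 2
= 88 mod 2
= 0
Index 0 → shift A

Shift A


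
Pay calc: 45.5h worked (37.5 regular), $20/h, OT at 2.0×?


$1070.00

Regular: 37.5h × $20 = $750.00
Overtime: 45.5 - 37.5 = 8.0h
OT pay: 8.0h × $20 × 2.0 = $320.00
Total = $750.00 + $320.00 = $1070.00


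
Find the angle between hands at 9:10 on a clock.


Hour hand = 9×30 + 10×0.5 = 275.0°
Minute hand = 10×6 = 60°
Difference = |275.0 - 60| = 215.0°
Since > 180°: 360 - 215.0 = 145.0°

145.0°


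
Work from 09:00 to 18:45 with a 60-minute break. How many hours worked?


8h 45m (525 minutes)

Total time = (18×60+45) - (9×60+0)
= 1125 - 540 = 585 min
Minus break: 585 - 60 = 525 min
= 8h 45m


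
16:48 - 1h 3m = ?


Start: 1008 minutes from midnight
Subtract: 63 minutes
Remaining: 1008 - 63 = 945
Hours: 15, Minutes: 45

15:45


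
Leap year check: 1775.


No

Rules: divisible by 4 AND (not by 100 OR by 400)
1775 ÷ 4 = 443 remainder 3 → not divisible by 4
Not divisible by 4 → not a leap year


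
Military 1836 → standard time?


6:36 PM

Hour: 18
18 - 12 = 6 → PM


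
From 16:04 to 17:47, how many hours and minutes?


1h 43m

End time in minutes: 17×60 + 47 = 1067
Start time in minutes: 16×60 + 4 = 964
Difference = 1067 - 964 = 103 minutes
= 1 hours 43 minutes


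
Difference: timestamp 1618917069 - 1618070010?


847059 seconds (235.3 hours / 9.80 days)

Difference = 1618917069 - 1618070010 = 847059 seconds
In hours: 847059 / 3600 ≈ 235.3
In days: 847059 / 86400 ≈ 9.80


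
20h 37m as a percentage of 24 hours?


Total minutes: 20×60 + 37 = 1237
Day = 24×60 = 1440 minutes
Fraction = 1237/1440 ≈ 0.8590
As a percentage: 1237/1440 × 100 ≈ 85.90%

0.8590 (85.90%)


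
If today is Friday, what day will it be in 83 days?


Thursday

Start: Friday (index 4)
(4 + 83) mod 7
= 87 mod 7
= 3
Index 3 → Thursday


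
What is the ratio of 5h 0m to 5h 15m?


20:21 (0.95)

Duration 1: 300 minutes
Duration 2: 315 minutes
Ratio = 300:315
GCD = 15
Simplified = 20:21
As a decimal: 20/21 ≈ 0.95


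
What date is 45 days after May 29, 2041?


July 13, 2041

Start: May 29, 2041
Add 45 days
May 29 → June 1: 31 - 29 + 1 = 3 days (45 - 3 = 42 left)
June 1 → July 1: 30 - 1 + 1 = 30 days (42 - 30 = 12 left)
July 1 + 12 = July 13, 2041


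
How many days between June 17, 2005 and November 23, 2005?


159 days

From June 17, 2005 to November 23, 2005
Rest of June 2005: 30 - 17 = 13
Full months: July 31, August 31, September 30, October 31
Days into November 2005: 23
Total = 13 + 31 + 31 + 30 + 31 + 23 = 159 days


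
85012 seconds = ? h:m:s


23h 36m 52s

Hours: 85012 ÷ 3600 = 23 remainder 2212
Minutes: 2212 ÷ 60 = 36 remainder 52
Seconds: 52


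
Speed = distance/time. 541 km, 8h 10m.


66.2 km/h

Distance: 541 km
Time: 8h 10m = 490 min = 490/60 = 49/6 hours
Speed = 541 ÷ (49/6) = 541 × 6 / 49 = 3246/49 ≈ 66.2 km/h


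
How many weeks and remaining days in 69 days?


Weeks: 69 ÷ 7 = 9 remainder 6

9 weeks 6 days
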